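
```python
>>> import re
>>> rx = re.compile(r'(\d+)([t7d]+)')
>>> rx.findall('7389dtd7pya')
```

Pattern: one or more of a digit (captured); then one or more of one of [t7d] (captured).
Walking the string: at [0:8] match '7389dtd7', groups = ('7389', 'dtd7').
`findall` packs the 2 group values into a tuple for every match.

[('7389', 'dtd7')]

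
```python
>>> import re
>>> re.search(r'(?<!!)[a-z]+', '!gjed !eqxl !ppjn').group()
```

A negative assertion filters positions out without eating any characters.
`re.search` scans for the first position where the pattern succeeds.
The match spans [2:5] → 'jed'.

'jed'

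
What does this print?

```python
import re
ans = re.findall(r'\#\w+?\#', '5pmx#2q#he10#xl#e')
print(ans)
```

Scanning left to right: at [4:8] → '#2q#'; at [12:16] → '#xl#'.
`findall` yields the raw match text (2 of them) because the pattern has no groups.

['#2q#', '#xl#']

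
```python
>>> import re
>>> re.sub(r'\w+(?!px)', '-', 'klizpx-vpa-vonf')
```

Because the assertion is negative and zero-width, positions next to the forbidden text are skipped.
Matches: at [0:6] → 'klizpx'; at [7:10] → 'vpa'; at [11:15] → 'vonf'.
Each match is replaced by '-'.

'-----'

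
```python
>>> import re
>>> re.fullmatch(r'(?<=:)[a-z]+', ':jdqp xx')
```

None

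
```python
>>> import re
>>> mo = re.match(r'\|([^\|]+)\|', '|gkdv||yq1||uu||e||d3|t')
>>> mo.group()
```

`re.match` only tries the pattern at the start of the string.
The match spans [0:6] → '|gkdv|'.
Captured: group 1 = 'gkdv'.

'|gkdv|'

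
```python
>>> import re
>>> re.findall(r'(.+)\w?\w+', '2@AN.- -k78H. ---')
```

['2@AN.- -k78']

The pattern matches one or more of any character (captured); then optionally a word character, then one or more of a word character.
Matches: at [0:12] match '2@AN.- -k78H', group 1 = '2@AN.- -k78'.
`findall` collects group 1 from the one match (1 total).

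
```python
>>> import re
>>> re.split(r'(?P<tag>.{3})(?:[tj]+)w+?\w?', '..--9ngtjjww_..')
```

['..--', '9ng', '_..']

The pattern matches exactly 3 of any character (captured as 'tag'); then one or more of one of [tj] (non-capturing group); then one or more of the literal 'w' (lazy), then optionally a word character.
A non-greedy quantifier consumes as few characters as it can — just enough that the remainder of the pattern still matches from where it stops; whatever follows it matches normally.
Matches to split on: at [4:12] → '9ngtjjww'.
`re.split` interleaves the captured-group text with the surrounding fragments.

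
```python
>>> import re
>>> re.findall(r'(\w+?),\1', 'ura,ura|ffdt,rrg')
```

['ura']

After group 1 captures some text, `\1` only succeeds where that same text appears again.
One capturing group, so `findall` returns just the captured substring from the one match — 1 in all.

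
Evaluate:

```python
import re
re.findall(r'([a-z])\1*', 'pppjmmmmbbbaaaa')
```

`\1` is not a pattern — it's the concrete string captured by group 1, re-applied verbatim.
One capturing group, so `findall` returns just the captured substring from each match — 5 in all.

['p', 'j', 'm', 'b', 'a']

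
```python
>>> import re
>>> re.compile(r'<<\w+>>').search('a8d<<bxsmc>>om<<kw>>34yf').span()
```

(3, 12)

`re.search` tries every starting position until one works.
The match spans [3:12] → '<<bxsmc>>'.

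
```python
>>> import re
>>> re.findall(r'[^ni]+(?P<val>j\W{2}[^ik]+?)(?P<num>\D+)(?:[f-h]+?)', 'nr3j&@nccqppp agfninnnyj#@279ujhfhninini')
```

[('j&@n', 'ccqppp ag'), ('j#@279', 'ujhf')]

The pattern matches one or more of any character except [ni]; then a literal 'j', then exactly 2 of a non-word character, then one or more of any character except [ik] (lazy) (captured as 'val'); then one or more of a non-digit (captured as 'num'); then one or more of a character in [f-h] (lazy) (non-capturing group).
With the lazy modifier that quantifier settles for the fewest repetitions that let the rest of the pattern succeed (the atoms after it are unaffected and can still be greedy).
Scanning left to right: at [1:17] match 'r3j&@nccqppp agf', groups = ('j&@n', 'ccqppp ag'); at [22:34] match 'yj#@279ujhfh', groups = ('j#@279', 'ujhf').
Multiple groups make `findall` return tuples — one 2-tuple for each match.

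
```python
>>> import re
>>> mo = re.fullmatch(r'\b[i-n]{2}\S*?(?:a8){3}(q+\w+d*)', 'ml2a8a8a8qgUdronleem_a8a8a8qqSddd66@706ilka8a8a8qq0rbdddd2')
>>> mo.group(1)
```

This matches a word boundary (`\b`, zero-width); then exactly 2 of a character in [i-n], then zero or more of a non-whitespace character (lazy), then the literal 'a8' repeated 3 times; then one or more of the literal 'q', then one or more of a word character, then zero or more of the literal 'd' (captured).
For `fullmatch`, every character of the input must be accounted for by the pattern.
The match spans [0:58] → 'ml2a8a8a8qgUdronleem_a8a8a8qqSddd66@706ilka8a8a8qq0rbdddd2'.
Captured: group 1 = 'qq0rbdddd2'.

'qq0rbdddd2'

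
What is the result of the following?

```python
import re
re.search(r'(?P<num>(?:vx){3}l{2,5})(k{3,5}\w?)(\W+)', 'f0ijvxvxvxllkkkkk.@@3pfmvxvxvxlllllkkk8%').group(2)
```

'kkkkk'

This matches the literal 'vx' repeated 3 times, then 2 to 5 of a literal 'l' (captured as 'num'); then 3 to 5 of the literal 'k', then optionally a word character (captured); then one or more of a non-word character (captured).
`search` walks the string left to right and returns the first match it finds.
The match spans [4:20] → 'vxvxvxllkkkkk.@@'.
Captured: group 1 = 'vxvxvxll', group 2 = 'kkkkk', group 3 = '.@@'.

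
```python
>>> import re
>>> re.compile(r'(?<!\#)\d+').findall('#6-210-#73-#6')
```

['210', '3']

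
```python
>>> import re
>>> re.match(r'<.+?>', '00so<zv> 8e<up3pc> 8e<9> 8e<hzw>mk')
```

None

`re.match` won't scan ahead — the pattern has to work from the very first character.
Here the string doesn't start with a match, so the call returns None.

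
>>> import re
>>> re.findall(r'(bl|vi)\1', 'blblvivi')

['bl', 'vi']

After group 1 captures some text, `\1` only succeeds where that same text appears again.
Scanning left to right: at [0:4] match 'blbl', group 1 = 'bl'; at [4:8] match 'vivi', group 1 = 'vi'.
With a single group, `findall` returns only what that group captured — 2 items.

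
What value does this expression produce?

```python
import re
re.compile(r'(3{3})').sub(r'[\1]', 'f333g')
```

'f[333]g'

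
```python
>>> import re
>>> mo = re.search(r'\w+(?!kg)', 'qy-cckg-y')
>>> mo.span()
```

(0, 2)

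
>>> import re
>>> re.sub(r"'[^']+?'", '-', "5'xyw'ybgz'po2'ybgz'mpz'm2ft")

Matches: at [1:6] → "'xyw'"; at [10:15] → "'po2'"; at [19:24] → "'mpz'".
Each match is replaced by '-'.

'5-ybgz-ybgz-m2ft'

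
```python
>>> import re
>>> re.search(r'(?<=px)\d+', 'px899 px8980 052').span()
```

(2, 5)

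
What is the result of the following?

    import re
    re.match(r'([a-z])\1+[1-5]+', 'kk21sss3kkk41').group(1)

The match spans [0:4] → 'kk21'.
Captured: group 1 = 'k'.

'k'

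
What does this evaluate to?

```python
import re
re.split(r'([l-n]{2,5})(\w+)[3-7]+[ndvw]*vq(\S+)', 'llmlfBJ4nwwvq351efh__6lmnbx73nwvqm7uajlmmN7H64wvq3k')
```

['', 'llml', 'fBJ4nwwvq351efh__6lmnbx73nwvqm7uajlmmN7H6', '3k', '']

Pattern: 2 to 5 of a character in [l-n] (captured); then one or more of a word character (captured); then one or more of a character in [3-7], then zero or more of one of [ndvw], then the literal 'vq'; then one or more of a non-whitespace character (captured).
`re.split` interleaves the captured-group text with the surrounding fragments.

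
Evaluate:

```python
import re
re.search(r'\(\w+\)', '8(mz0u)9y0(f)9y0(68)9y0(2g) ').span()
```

(1, 7)

The match spans [1:7] → '(mz0u)'.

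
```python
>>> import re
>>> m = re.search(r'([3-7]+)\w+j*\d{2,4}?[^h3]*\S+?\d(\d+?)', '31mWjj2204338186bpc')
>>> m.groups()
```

('3', '6')

The match spans [0:16] → '31mWjj2204338186'.
Captured: group 1 = '3', group 2 = '6'.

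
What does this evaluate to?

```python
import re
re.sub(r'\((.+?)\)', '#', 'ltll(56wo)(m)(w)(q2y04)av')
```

'ltll####av'

The `?` after the quantifier makes it lazy — it takes as little as possible before letting the rest of the pattern try.
`sub` substitutes '#' at each match site.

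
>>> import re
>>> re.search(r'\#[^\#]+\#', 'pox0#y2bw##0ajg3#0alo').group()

'#y2bw#'

The match spans [4:10] → '#y2bw#'.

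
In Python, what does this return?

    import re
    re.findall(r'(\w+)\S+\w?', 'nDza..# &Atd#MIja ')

Pattern: one or more of a word character (captured); then one or more of a non-whitespace character, then optionally a word character.
Walking the string: at [0:7] match 'nDza..#', group 1 = 'nDza'; at [9:17] match 'Atd#MIja', group 1 = 'Atd'.
Because there's exactly one group, `findall` drops the full match and keeps group 1 from each hit.

['nDza', 'Atd']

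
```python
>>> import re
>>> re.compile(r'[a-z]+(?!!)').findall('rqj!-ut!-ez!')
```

['rq', 'u', 'e']

The negative lookaround is zero-width — it rules out positions where the adjacent text would match, without consuming anything.
Scanning left to right: at [0:2] → 'rq'; at [5:6] → 'u'; at [9:10] → 'e'.
`findall` yields the raw match text (3 of them) because the pattern has no groups.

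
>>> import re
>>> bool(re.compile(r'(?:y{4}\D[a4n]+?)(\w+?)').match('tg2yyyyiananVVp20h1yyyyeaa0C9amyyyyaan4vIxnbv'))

`re.match` only tries the pattern at the start of the string.
Here the string doesn't start with a match, so the call returns None, and `bool(None)` is False.

False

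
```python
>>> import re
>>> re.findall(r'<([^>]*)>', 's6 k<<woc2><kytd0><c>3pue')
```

One capturing group, so `findall` returns just the captured substring from each match — 3 in all.

['<woc2', 'kytd0', 'c']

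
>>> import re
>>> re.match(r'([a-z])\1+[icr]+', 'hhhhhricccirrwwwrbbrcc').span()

(0, 13)

`match` is anchored at position 0; if the pattern doesn't fit there, it returns None.
The match spans [0:13] → 'hhhhhricccirr'.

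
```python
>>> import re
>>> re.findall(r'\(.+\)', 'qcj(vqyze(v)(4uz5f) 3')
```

['(vqyze(v)(4uz5f)']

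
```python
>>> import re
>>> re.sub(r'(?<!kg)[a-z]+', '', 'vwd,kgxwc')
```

','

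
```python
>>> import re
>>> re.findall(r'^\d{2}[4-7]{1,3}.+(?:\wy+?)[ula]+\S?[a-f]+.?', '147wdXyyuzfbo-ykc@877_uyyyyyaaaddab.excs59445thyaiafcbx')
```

This matches anchored at the start of the string; then exactly 2 of a digit, then 1 to 3 of a character in [4-7], then one or more of any character; then a word character, then one or more of a literal 'y' (lazy) (non-capturing group); then one or more of one of [ula]; then optionally a non-whitespace character; then one or more of a character in [a-f], then optionally any character.
Scanning left to right: at [0:55] → '147wdXyyuzfbo-ykc@877_uyyyyyaaaddab.excs59445thyaiafcbx'.
No capturing groups, so `findall` returns the 1 full match string.

['147wdXyyuzfbo-ykc@877_uyyyyyaaaddab.excs59445thyaiafcbx']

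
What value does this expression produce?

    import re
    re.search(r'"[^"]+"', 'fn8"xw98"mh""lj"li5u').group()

The match spans [3:9] → '"xw98"'.

'"xw98"'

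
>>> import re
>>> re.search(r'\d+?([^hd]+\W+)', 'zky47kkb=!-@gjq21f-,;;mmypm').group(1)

'7kkb=!-@gjq21f-,;;'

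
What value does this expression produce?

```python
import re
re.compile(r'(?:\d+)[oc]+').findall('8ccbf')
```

['8cc']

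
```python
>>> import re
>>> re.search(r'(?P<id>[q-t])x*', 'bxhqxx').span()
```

(3, 6)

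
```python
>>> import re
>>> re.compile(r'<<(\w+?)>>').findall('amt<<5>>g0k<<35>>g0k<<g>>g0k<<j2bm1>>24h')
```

Matches: at [3:8] match '<<5>>', group 1 = '5'; at [11:17] match '<<35>>', group 1 = '35'; at [20:25] match '<<g>>', group 1 = 'g'; at [28:37] match '<<j2bm1>>', group 1 = 'j2bm1'.
`findall` collects group 1 from each match (4 total).

['5', '35', 'g', 'j2bm1']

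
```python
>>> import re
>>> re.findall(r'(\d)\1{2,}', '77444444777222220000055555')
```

`\1` is not a pattern — it's the concrete string captured by group 1, re-applied verbatim.
One capturing group, so `findall` returns just the captured substring from each match — 5 in all.

['4', '7', '2', '0', '5']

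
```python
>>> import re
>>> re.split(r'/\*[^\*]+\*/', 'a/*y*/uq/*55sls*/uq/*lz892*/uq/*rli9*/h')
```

Matches to split on: at [1:6] → '/*y*/'; at [8:17] → '/*55sls*/'; at [19:28] → '/*lz892*/'; at [30:38] → '/*rli9*/'.
`split` removes every match and returns the 5 fragments in between.

['a', 'uq', 'uq', 'uq', 'h']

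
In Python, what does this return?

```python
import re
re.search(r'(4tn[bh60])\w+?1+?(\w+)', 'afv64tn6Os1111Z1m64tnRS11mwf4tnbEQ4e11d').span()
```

The match spans [4:39] → '4tn6Os1111Z1m64tnRS11mwf4tnbEQ4e11d'.

(4, 39)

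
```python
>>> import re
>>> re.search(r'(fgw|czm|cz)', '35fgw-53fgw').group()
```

'fgw'

The match spans [2:5] → 'fgw'.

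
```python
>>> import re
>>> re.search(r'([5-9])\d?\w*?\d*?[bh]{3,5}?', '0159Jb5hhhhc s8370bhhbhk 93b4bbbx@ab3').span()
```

(2, 10)

Pattern: a character in [5-9] (captured); then optionally a digit, then zero or more of a word character (lazy); then zero or more of a digit (lazy), then 3 to 5 of one of [bh] (lazy).
`search` walks the string left to right and returns the first match it finds.
The match spans [2:10] → '59Jb5hhh'.
Captured: group 1 = '5'.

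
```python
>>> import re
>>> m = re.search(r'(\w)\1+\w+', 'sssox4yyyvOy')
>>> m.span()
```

(0, 12)

A backreference is literal: `\1` must see the identical characters the first group matched.
`search` walks the string left to right and returns the first match it finds.
The match spans [0:12] → 'sssox4yyyvOy'.
Captured: group 1 = 's'.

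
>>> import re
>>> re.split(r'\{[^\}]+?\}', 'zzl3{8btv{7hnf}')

['zzl3', '']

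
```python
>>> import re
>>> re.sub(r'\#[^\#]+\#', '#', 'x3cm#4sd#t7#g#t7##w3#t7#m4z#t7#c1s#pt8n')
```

Matches: at [4:9] → '#4sd#'; at [11:14] → '#g#'; at [17:21] → '#w3#'; at [23:28] → '#m4z#'; at [30:35] → '#c1s#'.
Every occurrence is swapped for '#'.

'x3cm#t7#t7##t7#t7#pt8n'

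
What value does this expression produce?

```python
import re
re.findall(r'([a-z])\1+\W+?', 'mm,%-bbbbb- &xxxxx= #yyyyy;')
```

A backreference is literal: `\1` must see the identical characters the first group matched.
Because there's exactly one group, `findall` drops the full match and keeps group 1 from each hit.

['m', 'b', 'x', 'y']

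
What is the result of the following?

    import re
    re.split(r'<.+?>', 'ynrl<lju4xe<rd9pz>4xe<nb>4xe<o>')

['ynrl', '4xe', '4xe', '']

`split` removes every match and returns the 4 fragments in between.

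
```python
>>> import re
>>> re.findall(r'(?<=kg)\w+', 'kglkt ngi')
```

['lkt']

Lookahead/lookbehind check context without consuming it, so the matched span excludes the asserted characters.
Scanning left to right: at [2:5] → 'lkt'.
No capturing groups, so `findall` returns the 1 full match string.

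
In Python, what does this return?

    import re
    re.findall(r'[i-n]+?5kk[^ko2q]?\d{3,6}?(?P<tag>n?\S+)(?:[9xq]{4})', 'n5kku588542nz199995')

This matches one or more of a character in [i-n] (lazy); then the literal '5kk', then optionally any character except [ko2q], then 3 to 6 of a digit (lazy); then optionally a literal 'n', then one or more of a non-whitespace character (captured as 'tag'); then exactly 4 of one of [9xq] (non-capturing group).
Walking the string: at [0:18] match 'n5kku588542nz19999', group 1 = '542nz1'.
`findall` collects group 1 from the one match (1 total).

['542nz1']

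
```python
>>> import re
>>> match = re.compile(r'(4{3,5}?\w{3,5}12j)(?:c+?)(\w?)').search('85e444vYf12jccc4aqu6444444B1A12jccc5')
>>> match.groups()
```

('444vYf12j', 'c')

The match spans [3:14] → '444vYf12jcc'.
Captured: group 1 = '444vYf12j', group 2 = 'c'.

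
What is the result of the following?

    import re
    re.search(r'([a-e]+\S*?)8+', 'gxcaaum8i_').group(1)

'caaum'

The pattern matches one or more of a character in [a-e], then zero or more of a non-whitespace character (lazy) (captured); then one or more of a literal '8'.
`re.search` tries every starting position until one works.
The match spans [2:8] → 'caaum8'.
Captured: group 1 = 'caaum'.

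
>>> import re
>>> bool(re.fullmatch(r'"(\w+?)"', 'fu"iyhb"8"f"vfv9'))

False

`re.fullmatch` requires the pattern to consume the entire string.
Here the string isn't matched end-to-end, so the call returns None, and `bool(None)` is False.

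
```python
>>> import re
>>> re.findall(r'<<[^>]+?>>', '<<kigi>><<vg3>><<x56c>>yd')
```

With no groups in the pattern, `findall` gives back each whole match — 3 here.

['<<kigi>>', '<<vg3>>', '<<x56c>>']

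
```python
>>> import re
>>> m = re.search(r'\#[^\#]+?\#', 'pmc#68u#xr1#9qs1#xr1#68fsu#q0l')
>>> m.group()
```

`re.search` tries every starting position until one works.
The match spans [3:8] → '#68u#'.

'#68u#'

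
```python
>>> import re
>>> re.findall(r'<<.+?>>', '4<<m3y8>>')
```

['<<m3y8>>']

Matches: at [1:9] → '<<m3y8>>'.
No capturing groups, so `findall` returns the 1 full match string.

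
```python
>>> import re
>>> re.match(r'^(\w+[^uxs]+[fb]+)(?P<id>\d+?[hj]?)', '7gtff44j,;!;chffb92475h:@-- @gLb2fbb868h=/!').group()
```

'7gtff44j,;!;chffb92475h:@-- @gLb2fbb8'

The pattern matches anchored at the start of the string; then one or more of a word character, then one or more of any character except [uxs], then one or more of one of [fb] (captured); then one or more of a digit (lazy), then optionally one of [hj] (captured as 'id').
The `?` after the quantifier makes it lazy — it takes as little as possible before letting the rest of the pattern try.
`re.match` only tries the pattern at the start of the string.
The match spans [0:37] → '7gtff44j,;!;chffb92475h:@-- @gLb2fbb8'.
Captured: group 1 = '7gtff44j,;!;chffb92475h:@-- @gLb2fbb', group 2 = '8'.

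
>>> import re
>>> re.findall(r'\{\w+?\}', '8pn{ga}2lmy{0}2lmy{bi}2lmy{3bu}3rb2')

With no groups in the pattern, `findall` gives back each whole match — 4 here.

['{ga}', '{0}', '{bi}', '{3bu}']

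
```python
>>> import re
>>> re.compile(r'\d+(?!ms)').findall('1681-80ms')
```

The negative lookahead/lookbehind blocks any match where the forbidden context is present.
Walking the string: at [0:4] → '1681'; at [5:6] → '8'.
`findall` yields the raw match text (2 of them) because the pattern has no groups.

['1681', '8']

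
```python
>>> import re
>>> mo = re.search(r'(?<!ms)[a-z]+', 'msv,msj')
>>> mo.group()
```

'msv'

A negative assertion filters positions out without eating any characters.
Unlike `match`, `search` isn't anchored — it looks for the pattern anywhere in the string.
The match spans [0:3] → 'msv'.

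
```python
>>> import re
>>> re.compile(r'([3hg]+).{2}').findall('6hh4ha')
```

One capturing group, so `findall` returns just the captured substring from the one match — 1 in all.

['hh']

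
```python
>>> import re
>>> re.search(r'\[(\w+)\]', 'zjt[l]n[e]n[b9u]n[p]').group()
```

'[l]'

Unlike `match`, `search` isn't anchored — it looks for the pattern anywhere in the string.
The match spans [3:6] → '[l]'.
Captured: group 1 = 'l'.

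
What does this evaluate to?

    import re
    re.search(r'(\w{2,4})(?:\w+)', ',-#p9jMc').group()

'p9jMc'

This matches 2 to 4 of a word character (captured); then one or more of a word character (non-capturing group).
The match spans [3:8] → 'p9jMc'.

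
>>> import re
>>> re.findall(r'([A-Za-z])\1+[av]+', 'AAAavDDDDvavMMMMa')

`\1` has to match the exact text group 1 already captured.
With a single group, `findall` returns only what that group captured — 3 items.

['A', 'D', 'M']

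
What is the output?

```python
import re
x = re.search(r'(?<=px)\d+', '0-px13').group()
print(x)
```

13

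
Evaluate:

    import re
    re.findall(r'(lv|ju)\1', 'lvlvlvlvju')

After group 1 captures some text, `\1` only succeeds where that same text appears again.
Matches: at [0:4] match 'lvlv', group 1 = 'lv'; at [4:8] match 'lvlv', group 1 = 'lv'.
Because there's exactly one group, `findall` drops the full match and keeps group 1 from each hit.

['lv', 'lv']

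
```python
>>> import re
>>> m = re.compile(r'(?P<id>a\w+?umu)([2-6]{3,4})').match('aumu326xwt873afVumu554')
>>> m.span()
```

(0, 22)

`re.match` won't scan ahead — the pattern has to work from the very first character.
The match spans [0:22] → 'aumu326xwt873afVumu554'.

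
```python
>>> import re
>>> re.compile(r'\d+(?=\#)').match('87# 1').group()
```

'87'

`re.match` only tries the pattern at the start of the string.
The match spans [0:2] → '87'.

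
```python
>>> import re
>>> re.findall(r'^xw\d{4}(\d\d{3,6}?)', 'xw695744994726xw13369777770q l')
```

['4499']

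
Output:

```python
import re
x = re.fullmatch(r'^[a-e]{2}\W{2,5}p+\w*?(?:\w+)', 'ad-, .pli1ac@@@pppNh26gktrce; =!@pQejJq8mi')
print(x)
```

For `fullmatch`, every character of the input must be accounted for by the pattern.
Here the pattern can't cover the whole string, so the call returns None.

None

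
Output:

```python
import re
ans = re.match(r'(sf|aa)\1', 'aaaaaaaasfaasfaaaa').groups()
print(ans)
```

The match spans [0:4] → 'aaaa'.
Captured: group 1 = 'aa'.

('aa',)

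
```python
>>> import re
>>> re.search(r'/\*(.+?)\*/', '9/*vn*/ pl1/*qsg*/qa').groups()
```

The match spans [1:7] → '/*vn*/'.
Captured: group 1 = 'vn'.

('vn',)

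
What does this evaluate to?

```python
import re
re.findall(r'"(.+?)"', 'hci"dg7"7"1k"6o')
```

['dg7', '1k']

A `+?`/`*?`/`{m,n}?` starts at its minimum and grows only as far as needed for what follows to match.
Because there's exactly one group, `findall` drops the full match and keeps group 1 from each hit.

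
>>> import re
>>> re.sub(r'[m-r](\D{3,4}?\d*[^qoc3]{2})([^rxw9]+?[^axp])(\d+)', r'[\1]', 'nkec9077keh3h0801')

'[kec9077ke]'

This matches a character in [m-r]; then 3 to 4 of a non-digit (lazy), then zero or more of a digit, then exactly 2 of any character except [qoc3] (captured); then one or more of any character except [rxw9] (lazy), then any character except [axp] (captured); then one or more of a digit (captured).
Matches: at [0:17] → 'nkec9077keh3h0801'.
The replacement refers to a captured group, so each match is rewritten using its own captured text.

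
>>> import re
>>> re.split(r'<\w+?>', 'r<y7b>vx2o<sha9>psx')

Matches to split on: at [1:6] → '<y7b>'; at [10:16] → '<sha9>'.
The string is cut at each match, leaving 3 pieces.

['r', 'vx2o', 'psx']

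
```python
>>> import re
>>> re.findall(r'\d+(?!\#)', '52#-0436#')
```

The negative lookaround is zero-width — it rules out positions where the adjacent text would match, without consuming anything.
Scanning left to right: at [0:1] → '5'; at [4:7] → '043'.
No capturing groups, so `findall` returns the 2 full match strings.

['5', '043']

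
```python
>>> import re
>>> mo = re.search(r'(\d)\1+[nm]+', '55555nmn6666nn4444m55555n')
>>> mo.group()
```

'55555nmn'

A backreference is literal: `\1` must see the identical characters the first group matched.
`search` walks the string left to right and returns the first match it finds.
The match spans [0:8] → '55555nmn'.
Captured: group 1 = '5'.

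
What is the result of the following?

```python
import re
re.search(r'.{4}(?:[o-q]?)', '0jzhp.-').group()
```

This matches exactly 4 of any character; then optionally a character in [o-q] (non-capturing group).
Unlike `match`, `search` isn't anchored — it looks for the pattern anywhere in the string.
The match spans [0:5] → '0jzhp'.

'0jzhp'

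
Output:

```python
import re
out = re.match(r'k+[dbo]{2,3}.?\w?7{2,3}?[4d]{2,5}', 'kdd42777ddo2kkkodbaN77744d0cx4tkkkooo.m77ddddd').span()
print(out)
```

(0, 10)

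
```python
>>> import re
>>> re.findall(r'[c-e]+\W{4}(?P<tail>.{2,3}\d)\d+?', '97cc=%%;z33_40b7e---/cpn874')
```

['cpn8']

Pattern: one or more of a character in [c-e]; then exactly 4 of a non-word character; then 2 to 3 of any character, then a digit (captured as 'tail'); then one or more of a digit (lazy).
Because there's exactly one group, `findall` drops the full match and keeps group 1 from the one hit.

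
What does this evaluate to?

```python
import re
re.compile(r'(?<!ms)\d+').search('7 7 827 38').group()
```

'7'

Because the assertion is negative and zero-width, positions next to the forbidden text are skipped.
`re.search` scans for the first position where the pattern succeeds.
The match spans [0:1] → '7'.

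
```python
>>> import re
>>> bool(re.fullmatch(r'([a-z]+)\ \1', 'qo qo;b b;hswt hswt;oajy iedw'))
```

False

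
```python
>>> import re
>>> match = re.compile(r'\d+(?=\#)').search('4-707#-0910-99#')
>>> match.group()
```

Lookahead/lookbehind check context without consuming it, so the matched span excludes the asserted characters.
`re.search` tries every starting position until one works.
The match spans [2:5] → '707'.

'707'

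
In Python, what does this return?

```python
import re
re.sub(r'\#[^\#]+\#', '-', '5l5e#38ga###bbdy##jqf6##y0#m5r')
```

'5l5e-#---m5r'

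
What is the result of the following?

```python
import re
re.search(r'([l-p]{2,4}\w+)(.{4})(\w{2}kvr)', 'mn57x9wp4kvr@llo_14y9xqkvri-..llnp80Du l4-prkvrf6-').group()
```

'mn57x9wp4kvr'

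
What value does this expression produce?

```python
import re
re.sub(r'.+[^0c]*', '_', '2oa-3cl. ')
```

Every occurrence is swapped for '_'.

'_'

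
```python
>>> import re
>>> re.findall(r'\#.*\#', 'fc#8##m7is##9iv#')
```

['#8##m7is##9iv#']

Scanning left to right: at [2:16] → '#8##m7is##9iv#'.
Since nothing is captured, `findall` lists the 1 matched substring directly.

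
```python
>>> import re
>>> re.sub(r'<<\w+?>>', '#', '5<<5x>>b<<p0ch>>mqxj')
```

Each match is replaced by '#'.

'5#b#mqxj'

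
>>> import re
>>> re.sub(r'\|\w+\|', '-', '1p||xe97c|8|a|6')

'1p|-8-6'

`sub` substitutes '-' at each match site.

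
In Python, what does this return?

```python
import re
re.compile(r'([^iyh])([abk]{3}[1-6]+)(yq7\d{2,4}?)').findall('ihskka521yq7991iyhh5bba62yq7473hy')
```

This matches any character except [iyh] (captured); then exactly 3 of one of [abk], then one or more of a character in [1-6] (captured); then the literal 'yq7', then 2 to 4 of a digit (lazy) (captured).
With the lazy modifier that quantifier settles for the fewest repetitions that let the rest of the pattern succeed (the atoms after it are unaffected and can still be greedy).
Walking the string: at [2:14] match 'skka521yq799', groups = ('s', 'kka521', 'yq799'); at [19:30] match '5bba62yq747', groups = ('5', 'bba62', 'yq747').
`findall` packs the 3 group values into a tuple for every match.

[('s', 'kka521', 'yq799'), ('5', 'bba62', 'yq747')]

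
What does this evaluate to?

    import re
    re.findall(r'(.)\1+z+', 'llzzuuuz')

After group 1 captures some text, `\1` only succeeds where that same text appears again.
Matches: at [0:4] match 'llzz', group 1 = 'l'; at [4:8] match 'uuuz', group 1 = 'u'.
`findall` collects group 1 from each match (2 total).

['l', 'u']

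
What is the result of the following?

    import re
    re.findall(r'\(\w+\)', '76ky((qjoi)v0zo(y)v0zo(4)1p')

Walking the string: at [5:11] → '(qjoi)'; at [15:18] → '(y)'; at [22:25] → '(4)'.
`findall` yields the raw match text (3 of them) because the pattern has no groups.

['(qjoi)', '(y)', '(4)']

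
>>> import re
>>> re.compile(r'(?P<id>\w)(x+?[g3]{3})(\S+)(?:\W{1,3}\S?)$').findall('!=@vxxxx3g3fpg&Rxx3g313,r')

Pattern: a word character (captured as 'id'); then one or more of a literal 'x' (lazy), then exactly 3 of one of [g3] (captured); then one or more of a non-whitespace character (captured); then 1 to 3 of a non-word character, then optionally a non-whitespace character (non-capturing group); then anchored at the end.
Walking the string: at [3:25] match 'vxxxx3g3fpg&Rxx3g313,r', groups = ('v', 'xxxx3g3', 'fpg&Rxx3g313').
`findall` packs the 3 group values into a tuple for every match.

[('v', 'xxxx3g3', 'fpg&Rxx3g313')]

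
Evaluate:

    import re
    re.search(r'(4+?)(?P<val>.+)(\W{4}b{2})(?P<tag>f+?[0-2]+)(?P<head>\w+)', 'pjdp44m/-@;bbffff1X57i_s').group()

Pattern: one or more of a literal '4' (lazy) (captured); then one or more of any character (captured as 'val'); then exactly 4 of a non-word character, then exactly 2 of the literal 'b' (captured); then one or more of a literal 'f' (lazy), then one or more of a character in [0-2] (captured as 'tag'); then one or more of a word character (captured as 'head').
`re.search` scans for the first position where the pattern succeeds.
The match spans [4:24] → '44m/-@;bbffff1X57i_s'.
Captured: group 1 = '4', group 2 = '4m', group 3 = '/-@;bb', group 4 = 'ffff1', group 5 = 'X57i_s'.

'44m/-@;bbffff1X57i_s'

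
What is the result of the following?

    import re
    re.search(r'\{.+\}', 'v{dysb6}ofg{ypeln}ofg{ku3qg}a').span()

(1, 28)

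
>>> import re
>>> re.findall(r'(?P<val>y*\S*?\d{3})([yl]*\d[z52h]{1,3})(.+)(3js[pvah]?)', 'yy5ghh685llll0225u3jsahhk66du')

The pattern matches zero or more of the literal 'y', then zero or more of a non-whitespace character (lazy), then exactly 3 of a digit (captured as 'val'); then zero or more of one of [yl], then a digit, then 1 to 3 of one of [z52h] (captured); then one or more of any character (captured); then the literal '3j', then the literal 's', then optionally one of [pvah] (captured).
Walking the string: at [0:22] match 'yy5ghh685llll0225u3jsa', groups = ('yy5ghh685', 'llll0225', 'u', '3jsa').
`findall` packs the 4 group values into a tuple for every match.

[('yy5ghh685', 'llll0225', 'u', '3jsa')]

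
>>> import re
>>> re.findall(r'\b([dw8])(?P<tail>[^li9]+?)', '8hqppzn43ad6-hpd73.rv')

The `?` after the quantifier makes it lazy — it takes as little as possible before letting the rest of the pattern try.
2 groups means the one result is a tuple of 2 captured strings — 1 here.

[('8', 'h')]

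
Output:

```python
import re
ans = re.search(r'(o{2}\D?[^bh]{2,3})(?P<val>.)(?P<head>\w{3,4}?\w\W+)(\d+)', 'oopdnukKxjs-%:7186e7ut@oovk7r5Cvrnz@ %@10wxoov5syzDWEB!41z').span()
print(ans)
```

(0, 18)

This matches exactly 2 of a literal 'o', then optionally a non-digit, then 2 to 3 of any character except [bh] (captured); then any character (captured as 'val'); then 3 to 4 of a word character (lazy), then a word character, then one or more of a non-word character (captured as 'head'); then one or more of a digit (captured).
`search` walks the string left to right and returns the first match it finds.
The match spans [0:18] → 'oopdnukKxjs-%:7186'.
Captured: group 1 = 'oopdnu', group 2 = 'k', group 3 = 'Kxjs-%:', group 4 = '7186'.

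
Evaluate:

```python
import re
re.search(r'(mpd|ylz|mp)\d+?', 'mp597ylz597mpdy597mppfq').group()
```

'mp5'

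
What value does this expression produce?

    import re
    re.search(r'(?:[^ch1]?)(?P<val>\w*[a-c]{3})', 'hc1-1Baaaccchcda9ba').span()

(3, 12)

The pattern matches optionally any character except [ch1] (non-capturing group); then zero or more of a word character, then exactly 3 of a character in [a-c] (captured as 'val').
`re.search` tries every starting position until one works.
The match spans [3:12] → '-1Baaaccc'.
Captured: group 1 = '1Baaaccc'.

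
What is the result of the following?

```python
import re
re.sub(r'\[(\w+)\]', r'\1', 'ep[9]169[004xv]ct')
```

'ep9169004xvct'

The replacement refers to a captured group, so each match is rewritten using its own captured text.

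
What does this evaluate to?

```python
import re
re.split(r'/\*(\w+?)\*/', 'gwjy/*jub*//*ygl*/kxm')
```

Matches to split on: at [4:11] → '/*jub*/'; at [11:18] → '/*ygl*/'.
`re.split` interleaves the captured-group text with the surrounding fragments.

['gwjy', 'jub', '', 'ygl', 'kxm']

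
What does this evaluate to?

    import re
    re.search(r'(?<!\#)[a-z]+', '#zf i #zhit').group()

`(?!…)`/`(?<!…)` only lets a position through if the neighbouring text does NOT match; no characters are consumed.
Unlike `match`, `search` isn't anchored — it looks for the pattern anywhere in the string.
The match spans [2:3] → 'f'.

'f'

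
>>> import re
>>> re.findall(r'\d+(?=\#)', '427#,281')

['427']

The `(?=…)`/`(?<=…)` assertion just peeks at neighbouring text; it doesn't advance the match position.
`findall` yields the raw match text (1 of them) because the pattern has no groups.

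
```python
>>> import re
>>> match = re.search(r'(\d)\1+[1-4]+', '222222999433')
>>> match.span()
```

(0, 6)

`\1` has to match the exact text group 1 already captured.
`search` walks the string left to right and returns the first match it finds.
The match spans [0:6] → '222222'.
Captured: group 1 = '2'.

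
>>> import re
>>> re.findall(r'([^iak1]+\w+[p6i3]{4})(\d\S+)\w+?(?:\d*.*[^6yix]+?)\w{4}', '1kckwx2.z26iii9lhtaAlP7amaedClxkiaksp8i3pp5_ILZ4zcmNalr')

[('wx2.z26iii9lhtaAlP7amaedClxkiaksp8i3pp', '5_ILZ4z')]

The pattern matches one or more of any character except [iak1], then one or more of a word character, then exactly 4 of one of [p6i3] (captured); then a digit, then one or more of a non-whitespace character (captured); then one or more of a word character (lazy); then zero or more of a digit, then zero or more of any character, then one or more of any character except [6yix] (lazy) (non-capturing group); then exactly 4 of a word character.
Scanning left to right: at [4:55] match 'wx2.z26iii9lhtaAlP7amaedClxkiaksp8i3pp5_ILZ4zcmNalr', groups = ('wx2.z26iii9lhtaAlP7amaedClxkiaksp8i3pp', '5_ILZ4z').
Multiple groups make `findall` return tuples — one 2-tuple for the one match.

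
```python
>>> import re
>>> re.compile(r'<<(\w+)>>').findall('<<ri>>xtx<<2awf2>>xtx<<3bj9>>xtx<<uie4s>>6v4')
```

Because there's exactly one group, `findall` drops the full match and keeps group 1 from each hit.

['ri', '2awf2', '3bj9', 'uie4s']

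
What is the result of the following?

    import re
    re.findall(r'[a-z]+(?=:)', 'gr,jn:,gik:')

The `(?=…)`/`(?<=…)` assertion just peeks at neighbouring text; it doesn't advance the match position.
`findall` yields the raw match text (2 of them) because the pattern has no groups.

['jn', 'gik']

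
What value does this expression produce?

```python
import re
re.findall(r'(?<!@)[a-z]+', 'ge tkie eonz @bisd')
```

['ge', 'tkie', 'eonz', 'isd']

Because the assertion is negative and zero-width, positions next to the forbidden text are skipped.
Walking the string: at [0:2] → 'ge'; at [3:7] → 'tkie'; at [8:12] → 'eonz'; at [15:18] → 'isd'.
With no groups in the pattern, `findall` gives back each whole match — 4 here.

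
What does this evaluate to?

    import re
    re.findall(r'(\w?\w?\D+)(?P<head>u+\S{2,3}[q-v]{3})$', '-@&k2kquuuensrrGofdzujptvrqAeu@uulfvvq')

[('k2kquuuensrrGofdzujptvrqAeu@u', 'ulfvvq')]

Pattern: optionally a word character, then optionally a word character, then one or more of a non-digit (captured); then one or more of a literal 'u', then 2 to 3 of a non-whitespace character, then exactly 3 of a character in [q-v] (captured as 'head'); then anchored at the end.
Matches: at [3:38] match 'k2kquuuensrrGofdzujptvrqAeu@uulfvvq', groups = ('k2kquuuensrrGofdzujptvrqAeu@u', 'ulfvvq').
2 groups means the one result is a tuple of 2 captured strings — 1 here.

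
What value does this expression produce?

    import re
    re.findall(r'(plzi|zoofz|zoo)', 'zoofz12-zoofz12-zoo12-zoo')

['zoofz', 'zoofz', 'zoo', 'zoo']

Alternation isn't longest-match — the leftmost alternative that fits at this position is chosen.
`findall` collects group 1 from each match (4 total).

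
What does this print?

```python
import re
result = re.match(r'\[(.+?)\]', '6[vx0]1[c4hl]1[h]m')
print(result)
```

`re.match` won't scan ahead — the pattern has to work from the very first character.
Here the pattern fails at index 0, so the call returns None.

None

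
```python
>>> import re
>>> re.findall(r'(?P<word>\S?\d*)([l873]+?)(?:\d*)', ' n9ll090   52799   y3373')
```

The `?` after the quantifier makes it lazy — it takes as little as possible before letting the rest of the pattern try.
With 2 capturing groups, `findall` returns a 2-tuple per match.

[('n9', 'l'), ('', 'l'), ('52', '7'), ('y337', '3')]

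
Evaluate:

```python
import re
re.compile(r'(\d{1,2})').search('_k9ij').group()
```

The pattern matches 1 to 2 of a digit (captured).
`re.search` scans for the first position where the pattern succeeds.
The match spans [2:3] → '9'.
Captured: group 1 = '9'.

'9'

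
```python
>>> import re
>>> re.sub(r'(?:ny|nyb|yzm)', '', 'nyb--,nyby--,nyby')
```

'b--,by--,by'

Branches in `(...|...)` are attempted left-to-right; the first branch that allows the whole pattern to succeed is taken.
Every occurrence is swapped for ''.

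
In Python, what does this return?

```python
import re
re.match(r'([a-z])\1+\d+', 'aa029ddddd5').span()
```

The backreference `\1` re-matches whatever the first group consumed, character for character.
`re.match` only tries the pattern at the start of the string.
The match spans [0:5] → 'aa029'.
Captured: group 1 = 'a'.

(0, 5)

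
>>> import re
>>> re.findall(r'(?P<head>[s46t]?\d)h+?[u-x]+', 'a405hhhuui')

The pattern matches optionally one of [s46t], then a digit (captured as 'head'); then one or more of a literal 'h' (lazy); then one or more of a character in [u-x].
With a single group, `findall` returns only what that group captured — 1 item.

['5']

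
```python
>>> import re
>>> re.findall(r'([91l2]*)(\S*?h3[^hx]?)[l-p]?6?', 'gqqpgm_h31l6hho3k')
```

[('', 'gqqpgm_h31')]

This matches zero or more of one of [91l2] (captured); then zero or more of a non-whitespace character (lazy), then the literal 'h3', then optionally any character except [hx] (captured); then optionally a character in [l-p], then optionally the literal '6'.
With 2 capturing groups, `findall` returns a 2-tuple per match.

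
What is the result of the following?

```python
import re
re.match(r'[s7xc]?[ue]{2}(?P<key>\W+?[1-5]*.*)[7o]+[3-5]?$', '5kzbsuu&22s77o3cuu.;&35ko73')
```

The pattern matches optionally one of [s7xc], then exactly 2 of one of [ue]; then one or more of a non-word character (lazy), then zero or more of a character in [1-5], then zero or more of any character (captured as 'key'); then one or more of one of [7o], then optionally a character in [3-5]; then anchored at the end.
`re.match` only tries the pattern at the start of the string.
Here the pattern fails at index 0, so the call returns None.

None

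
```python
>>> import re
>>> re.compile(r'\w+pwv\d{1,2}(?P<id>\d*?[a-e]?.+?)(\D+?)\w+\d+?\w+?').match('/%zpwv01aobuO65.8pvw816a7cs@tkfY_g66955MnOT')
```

None

With `match`, the pattern is implicitly anchored at the beginning.
Here position 0 doesn't satisfy it, so the call returns None.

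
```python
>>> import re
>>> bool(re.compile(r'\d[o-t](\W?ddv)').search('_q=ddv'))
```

This matches a digit, then a character in [o-t]; then optionally a non-word character, then the literal 'ddv' (captured).
`search` walks the string left to right and returns the first match it finds.
Here nothing in the string fits, so the call returns None, and `bool(None)` is False.

False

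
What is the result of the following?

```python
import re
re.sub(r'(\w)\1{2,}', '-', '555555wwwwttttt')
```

`\1` has to match the exact text group 1 already captured.
Matches: at [0:6] → '555555'; at [6:10] → 'wwww'; at [10:15] → 'ttttt'.
`sub` substitutes '-' at each match site.

'---'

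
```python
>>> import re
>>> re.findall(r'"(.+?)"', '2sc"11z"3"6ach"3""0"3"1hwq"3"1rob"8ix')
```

['11z', '6ach', '"0', '1hwq', '1rob']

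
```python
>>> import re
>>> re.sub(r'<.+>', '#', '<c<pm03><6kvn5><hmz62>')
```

'#'

Every occurrence is swapped for '#'.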